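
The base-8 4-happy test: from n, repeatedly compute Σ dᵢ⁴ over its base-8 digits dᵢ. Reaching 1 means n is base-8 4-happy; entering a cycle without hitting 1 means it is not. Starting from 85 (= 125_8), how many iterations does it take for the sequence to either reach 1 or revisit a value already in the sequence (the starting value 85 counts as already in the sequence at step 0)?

85 = (1,2,5)_8 → 1⁴ + 2⁴ + 5⁴ = 642
642 = (1,2,0,2)_8 → 1⁴ + 2⁴ + 0⁴ + 2⁴ = 33
33 = (4,1)_8 → 4⁴ + 1⁴ = 257
257 = (4,0,1)_8 → 4⁴ + 0⁴ + 1⁴ = 257  — 257 repeats.
That took 4 steps.

4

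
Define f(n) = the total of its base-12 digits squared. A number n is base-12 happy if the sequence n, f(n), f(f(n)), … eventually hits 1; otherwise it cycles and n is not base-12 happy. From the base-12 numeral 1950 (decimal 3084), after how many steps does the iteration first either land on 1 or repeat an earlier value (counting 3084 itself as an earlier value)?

3084 = (1,9,5,0)_12 → 107
107 = (8,11)_12 → 185
185 = (1,3,5)_12 → 35
35 = (2,11)_12 → 125
125 = (10,5)_12 → 125  — 125 repeats.
That took 5 steps.

5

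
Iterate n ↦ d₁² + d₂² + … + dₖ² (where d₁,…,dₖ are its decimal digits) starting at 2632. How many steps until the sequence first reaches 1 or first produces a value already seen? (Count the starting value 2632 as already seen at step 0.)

14

2632 → 2² + 6² + 3² + 2² = 4 + 36 + 9 + 4 = 53
53 → 5² + 3² = 25 + 9 = 34
34 → 3² + 4² = 9 + 16 = 25
25 → 2² + 5² = 4 + 25 = 29
29 → 2² + 9² = 4 + 81 = 85
85 → 8² + 5² = 64 + 25 = 89
89 → 8² + 9² = 64 + 81 = 145
145 → 1² + 4² + 5² = 1 + 16 + 25 = 42
42 → 4² + 2² = 16 + 4 = 20
20 → 2² + 0² = 4 + 0 = 4
4 → 4² = 16
16 → 1² + 6² = 1 + 36 = 37
37 → 3² + 7² = 9 + 49 = 58
58 → 5² + 8² = 25 + 64 = 89  — 89 repeats.
That took 14 steps.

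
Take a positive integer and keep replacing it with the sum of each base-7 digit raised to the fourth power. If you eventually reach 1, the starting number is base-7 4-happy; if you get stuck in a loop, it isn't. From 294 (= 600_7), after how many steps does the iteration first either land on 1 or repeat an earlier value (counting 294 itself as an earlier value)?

8

294 = (6,0,0)_7 → 6⁴ + 0⁴ + 0⁴ = 1296 + 0 + 0 = 1296
1296 = (3,5,3,1)_7 → 3⁴ + 5⁴ + 3⁴ + 1⁴ = 81 + 625 + 81 + 1 = 788
788 = (2,2,0,4)_7 → 2⁴ + 2⁴ + 0⁴ + 4⁴ = 16 + 16 + 0 + 256 = 288
288 = (5,6,1)_7 → 5⁴ + 6⁴ + 1⁴ = 625 + 1296 + 1 = 1922
1922 = (5,4,1,4)_7 → 5⁴ + 4⁴ + 1⁴ + 4⁴ = 625 + 256 + 1 + 256 = 1138
1138 = (3,2,1,4)_7 → 3⁴ + 2⁴ + 1⁴ + 4⁴ = 81 + 16 + 1 + 256 = 354
354 = (1,0,1,4)_7 → 1⁴ + 0⁴ + 1⁴ + 4⁴ = 1 + 0 + 1 + 256 = 258
258 = (5,1,6)_7 → 5⁴ + 1⁴ + 6⁴ = 625 + 1 + 1296 = 1922  — 1922 repeats.
That took 8 steps.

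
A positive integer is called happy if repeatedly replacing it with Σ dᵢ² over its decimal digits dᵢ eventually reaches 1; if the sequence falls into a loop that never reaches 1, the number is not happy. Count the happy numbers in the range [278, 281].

278: 278 → 117 → 51 → 26 → 40 → 16 → 37 → 58 → 89 → 145 → 42 → 20 → 4 → 16  — not happy
279: 279 → 134 → 26 → 40 → 16 → 37 → 58 → 89 → 145 → 42 → 20 → 4 → 16  — not happy
280: 280 → 68 → 100 → 1  — happy
281: 281 → 69 → 117 → 51 → 26 → 40 → 16 → 37 → 58 → 89 → 145 → 42 → 20 → 4 → 16  — not happy
happy: 280

1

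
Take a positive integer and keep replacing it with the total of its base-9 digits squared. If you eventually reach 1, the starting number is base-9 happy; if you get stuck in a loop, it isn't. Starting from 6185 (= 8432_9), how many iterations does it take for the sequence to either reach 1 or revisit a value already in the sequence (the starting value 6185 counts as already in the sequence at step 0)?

6185 = (8,4,3,2)_9 → 8² + 4² + 3² + 2² = 93
93 = (1,1,3)_9 → 1² + 1² + 3² = 11
11 = (1,2)_9 → 1² + 2² = 5
5 = (5)_9 → 5² = 25
25 = (2,7)_9 → 2² + 7² = 53
53 = (5,8)_9 → 5² + 8² = 89
89 = (1,0,8)_9 → 1² + 0² + 8² = 65
65 = (7,2)_9 → 7² + 2² = 53  — 53 repeats.
That took 8 steps.

8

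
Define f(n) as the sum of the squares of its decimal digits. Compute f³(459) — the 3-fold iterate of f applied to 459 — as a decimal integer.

81

459 → 4² + 5² + 9² = 122
122 → 1² + 2² + 2² = 9
9 → 9² = 81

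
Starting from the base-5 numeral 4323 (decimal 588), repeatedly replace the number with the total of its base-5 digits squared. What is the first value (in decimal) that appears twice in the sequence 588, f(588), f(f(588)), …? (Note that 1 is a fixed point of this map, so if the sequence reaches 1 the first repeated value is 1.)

588 = (4,3,2,3)_5 → 4² + 3² + 2² + 3² = 38
38 = (1,2,3)_5 → 1² + 2² + 3² = 14
14 = (2,4)_5 → 2² + 4² = 20
20 = (4,0)_5 → 4² + 0² = 16
16 = (3,1)_5 → 3² + 1² = 10
10 = (2,0)_5 → 2² + 0² = 4
4 = (4)_5 → 4² = 16  — 16 already appeared earlier.

16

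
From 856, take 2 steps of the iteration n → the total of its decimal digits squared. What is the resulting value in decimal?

856 → 8² + 5² + 6² = 64 + 25 + 36 = 125
125 → 1² + 2² + 5² = 1 + 4 + 25 = 30

30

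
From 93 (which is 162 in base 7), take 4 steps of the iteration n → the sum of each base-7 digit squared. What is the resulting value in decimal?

93 = (1,6,2)_7 → 1² + 6² + 2² = 1 + 36 + 4 = 41
41 = (5,6)_7 → 5² + 6² = 25 + 36 = 61
61 = (1,1,5)_7 → 1² + 1² + 5² = 1 + 1 + 25 = 27
27 = (3,6)_7 → 3² + 6² = 9 + 36 = 45

45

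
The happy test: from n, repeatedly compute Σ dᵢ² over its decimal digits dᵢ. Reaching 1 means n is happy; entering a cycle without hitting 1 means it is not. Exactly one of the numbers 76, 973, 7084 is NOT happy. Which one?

76

76: 76 → 85 → 89 → 145 → 42 → 20 → 4 → 16 → 37 → 58 → 89  — repeats 89 (not happy)
973: 973 → 139 → 91 → 82 → 68 → 100 → 1  — reaches 1 (happy)
7084: 7084 → 129 → 86 → 100 → 1  — reaches 1 (happy)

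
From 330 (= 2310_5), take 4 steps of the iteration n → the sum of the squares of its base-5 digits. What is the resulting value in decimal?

330 = (2,3,1,0)_5 → 2² + 3² + 1² + 0² = 14
14 = (2,4)_5 → 2² + 4² = 20
20 = (4,0)_5 → 4² + 0² = 16
16 = (3,1)_5 → 3² + 1² = 10

10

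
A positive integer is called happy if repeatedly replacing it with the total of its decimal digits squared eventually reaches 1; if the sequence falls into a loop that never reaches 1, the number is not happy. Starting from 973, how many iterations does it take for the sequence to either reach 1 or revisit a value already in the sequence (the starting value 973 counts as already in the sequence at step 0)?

973 → 9² + 7² + 3² = 139
139 → 1² + 3² + 9² = 91
91 → 9² + 1² = 82
82 → 8² + 2² = 68
68 → 6² + 8² = 100
100 → 1² + 0² + 0² = 1  — reached 1.
That took 6 steps.

6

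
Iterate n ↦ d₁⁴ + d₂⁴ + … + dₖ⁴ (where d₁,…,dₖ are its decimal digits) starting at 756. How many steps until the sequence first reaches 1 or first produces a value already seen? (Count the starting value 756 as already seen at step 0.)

11

756 → 7⁴ + 5⁴ + 6⁴ = 4322
4322 → 4⁴ + 3⁴ + 2⁴ + 2⁴ = 369
369 → 3⁴ + 6⁴ + 9⁴ = 7938
7938 → 7⁴ + 9⁴ + 3⁴ + 8⁴ = 13139
13139 → 1⁴ + 3⁴ + 1⁴ + 3⁴ + 9⁴ = 6725
6725 → 6⁴ + 7⁴ + 2⁴ + 5⁴ = 4338
4338 → 4⁴ + 3⁴ + 3⁴ + 8⁴ = 4514
4514 → 4⁴ + 5⁴ + 1⁴ + 4⁴ = 1138
1138 → 1⁴ + 1⁴ + 3⁴ + 8⁴ = 4179
4179 → 4⁴ + 1⁴ + 7⁴ + 9⁴ = 9219
9219 → 9⁴ + 2⁴ + 1⁴ + 9⁴ = 13139  — 13139 repeats.
That took 11 steps.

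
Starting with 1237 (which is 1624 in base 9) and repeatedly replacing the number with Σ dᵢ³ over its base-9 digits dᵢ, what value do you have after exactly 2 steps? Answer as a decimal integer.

1237 = (1,6,2,4)_9 → 1³ + 6³ + 2³ + 4³ = 289
289 = (3,5,1)_9 → 3³ + 5³ + 1³ = 153

153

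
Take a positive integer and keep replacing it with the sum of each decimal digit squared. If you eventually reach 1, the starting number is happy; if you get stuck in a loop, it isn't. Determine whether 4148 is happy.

4148 → 4² + 1² + 4² + 8² = 16 + 1 + 16 + 64 = 97
97 → 9² + 7² = 81 + 49 = 130
130 → 1² + 3² + 0² = 1 + 9 + 0 = 10
10 → 1² + 0² = 1 + 0 = 1  — reached 1.

happy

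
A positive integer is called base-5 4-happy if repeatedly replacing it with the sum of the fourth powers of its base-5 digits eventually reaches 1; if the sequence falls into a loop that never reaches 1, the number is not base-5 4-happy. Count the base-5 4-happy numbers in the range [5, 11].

1

5: 5 → 1  (reaches 1)
6: 6 → 2 → 16 → 82 → 98 → 418 → 244 → 594 → 674 → 514 → 528 → 338 → 194 → 354 → 528  (repeats 528)
7: 7 → 17 → 97 → 353 → 353  (repeats 353)
8: 8 → 82 → 98 → 418 → 244 → 594 → 674 → 514 → 528 → 338 → 194 → 354 → 528  (repeats 528)
9: 9 → 257 → 33 → 83 → 163 → 99 → 593 → 499 → 849 → 595 → 593  (repeats 593)
10: 10 → 16 → 82 → 98 → 418 → 244 → 594 → 674 → 514 → 528 → 338 → 194 → 354 → 528  (repeats 528)
11: 11 → 17 → 97 → 353 → 353  (repeats 353)
base-5 4-happy: 5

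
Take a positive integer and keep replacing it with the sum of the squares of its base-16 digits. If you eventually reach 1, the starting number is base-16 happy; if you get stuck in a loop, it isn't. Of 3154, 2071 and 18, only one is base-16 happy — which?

2071

3154: 3154 → 173 → 269 → 170 → 200 → 208 → 169 → 181 → 146 → 85 → 50 → 13 → 169  — repeats 169 (not base-16 happy)
2071: 2071 → 114 → 53 → 34 → 8 → 64 → 16 → 1  — reaches 1 (base-16 happy)
18: 18 → 5 → 25 → 82 → 29 → 170 → 200 → 208 → 169 → 181 → 146 → 85 → 50 → 13 → 169  — repeats 169 (not base-16 happy)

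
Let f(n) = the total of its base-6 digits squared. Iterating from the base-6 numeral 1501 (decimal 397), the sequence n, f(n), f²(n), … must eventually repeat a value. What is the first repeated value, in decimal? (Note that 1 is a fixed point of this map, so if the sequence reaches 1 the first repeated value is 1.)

397 = (1,5,0,1)_6 → 27
27 = (4,3)_6 → 25
25 = (4,1)_6 → 17
17 = (2,5)_6 → 29
29 = (4,5)_6 → 41
41 = (1,0,5)_6 → 26
26 = (4,2)_6 → 20
20 = (3,2)_6 → 13
13 = (2,1)_6 → 5
5 = (5)_6 → 25  — 25 already appeared earlier.

25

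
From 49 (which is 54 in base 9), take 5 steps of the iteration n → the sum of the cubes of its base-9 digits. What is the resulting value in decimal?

409

49 = (5,4)_9 → 5³ + 4³ = 189
189 = (2,3,0)_9 → 2³ + 3³ + 0³ = 35
35 = (3,8)_9 → 3³ + 8³ = 539
539 = (6,5,8)_9 → 6³ + 5³ + 8³ = 853
853 = (1,1,4,7)_9 → 1³ + 1³ + 4³ + 7³ = 409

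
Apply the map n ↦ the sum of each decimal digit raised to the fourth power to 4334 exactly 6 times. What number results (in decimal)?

9603

4334 → 4⁴ + 3⁴ + 3⁴ + 4⁴ = 674
674 → 6⁴ + 7⁴ + 4⁴ = 3953
3953 → 3⁴ + 9⁴ + 5⁴ + 3⁴ = 7348
7348 → 7⁴ + 3⁴ + 4⁴ + 8⁴ = 6834
6834 → 6⁴ + 8⁴ + 3⁴ + 4⁴ = 5729
5729 → 5⁴ + 7⁴ + 2⁴ + 9⁴ = 9603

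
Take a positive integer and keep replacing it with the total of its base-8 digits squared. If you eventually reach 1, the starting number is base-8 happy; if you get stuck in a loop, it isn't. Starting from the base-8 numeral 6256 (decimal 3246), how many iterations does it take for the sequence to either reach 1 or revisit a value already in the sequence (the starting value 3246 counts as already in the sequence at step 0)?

6

3246 = (6,2,5,6)_8 → 6² + 2² + 5² + 6² = 101
101 = (1,4,5)_8 → 1² + 4² + 5² = 42
42 = (5,2)_8 → 5² + 2² = 29
29 = (3,5)_8 → 3² + 5² = 34
34 = (4,2)_8 → 4² + 2² = 20
20 = (2,4)_8 → 2² + 4² = 20  — 20 repeats.
That took 6 steps.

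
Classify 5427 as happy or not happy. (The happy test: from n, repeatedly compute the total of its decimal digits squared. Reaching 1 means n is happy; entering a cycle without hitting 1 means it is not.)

happy

5427 → 5² + 4² + 2² + 7² = 94
94 → 9² + 4² = 97
97 → 9² + 7² = 130
130 → 1² + 3² + 0² = 10
10 → 1² + 0² = 1  — reached 1.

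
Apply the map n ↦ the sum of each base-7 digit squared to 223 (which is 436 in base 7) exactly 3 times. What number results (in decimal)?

45

223 = (4,3,6)_7 → 4² + 3² + 6² = 16 + 9 + 36 = 61
61 = (1,1,5)_7 → 1² + 1² + 5² = 1 + 1 + 25 = 27
27 = (3,6)_7 → 3² + 6² = 9 + 36 = 45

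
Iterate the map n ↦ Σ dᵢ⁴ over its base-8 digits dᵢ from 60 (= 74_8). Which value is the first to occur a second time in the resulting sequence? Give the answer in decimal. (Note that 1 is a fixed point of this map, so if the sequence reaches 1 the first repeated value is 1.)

256

60 = (7,4)_8 → 7⁴ + 4⁴ = 2657
2657 = (5,1,4,1)_8 → 5⁴ + 1⁴ + 4⁴ + 1⁴ = 883
883 = (1,5,6,3)_8 → 1⁴ + 5⁴ + 6⁴ + 3⁴ = 2003
2003 = (3,7,2,3)_8 → 3⁴ + 7⁴ + 2⁴ + 3⁴ = 2579
2579 = (5,0,2,3)_8 → 5⁴ + 0⁴ + 2⁴ + 3⁴ = 722
722 = (1,3,2,2)_8 → 1⁴ + 3⁴ + 2⁴ + 2⁴ = 114
114 = (1,6,2)_8 → 1⁴ + 6⁴ + 2⁴ = 1313
1313 = (2,4,4,1)_8 → 2⁴ + 4⁴ + 4⁴ + 1⁴ = 529
529 = (1,0,2,1)_8 → 1⁴ + 0⁴ + 2⁴ + 1⁴ = 18
18 = (2,2)_8 → 2⁴ + 2⁴ = 32
32 = (4,0)_8 → 4⁴ + 0⁴ = 256
256 = (4,0,0)_8 → 4⁴ + 0⁴ + 0⁴ = 256  — 256 already appeared earlier.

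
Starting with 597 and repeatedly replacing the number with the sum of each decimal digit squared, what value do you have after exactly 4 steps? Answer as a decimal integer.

40

597 → 5² + 9² + 7² = 155
155 → 1² + 5² + 5² = 51
51 → 5² + 1² = 26
26 → 2² + 6² = 40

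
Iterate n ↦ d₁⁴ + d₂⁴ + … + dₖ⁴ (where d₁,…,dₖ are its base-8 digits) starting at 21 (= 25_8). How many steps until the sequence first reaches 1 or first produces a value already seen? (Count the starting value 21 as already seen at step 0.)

21 = (2,5)_8 → 2⁴ + 5⁴ = 641
641 = (1,2,0,1)_8 → 1⁴ + 2⁴ + 0⁴ + 1⁴ = 18
18 = (2,2)_8 → 2⁴ + 2⁴ = 32
32 = (4,0)_8 → 4⁴ + 0⁴ = 256
256 = (4,0,0)_8 → 4⁴ + 0⁴ + 0⁴ = 256  — 256 repeats.
That took 5 steps.

5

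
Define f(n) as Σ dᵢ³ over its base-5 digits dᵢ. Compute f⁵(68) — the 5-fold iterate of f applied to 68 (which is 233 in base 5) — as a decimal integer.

68 = (2,3,3)_5 → 62
62 = (2,2,2)_5 → 24
24 = (4,4)_5 → 128
128 = (1,0,0,3)_5 → 28
28 = (1,0,3)_5 → 28

28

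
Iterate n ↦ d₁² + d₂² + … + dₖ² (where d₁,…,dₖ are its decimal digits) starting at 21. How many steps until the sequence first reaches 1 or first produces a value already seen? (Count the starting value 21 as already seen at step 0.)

13

21 → 2² + 1² = 5
5 → 5² = 25
25 → 2² + 5² = 29
29 → 2² + 9² = 85
85 → 8² + 5² = 89
89 → 8² + 9² = 145
145 → 1² + 4² + 5² = 42
42 → 4² + 2² = 20
20 → 2² + 0² = 4
4 → 4² = 16
16 → 1² + 6² = 37
37 → 3² + 7² = 58
58 → 5² + 8² = 89  — 89 repeats.
That took 13 steps.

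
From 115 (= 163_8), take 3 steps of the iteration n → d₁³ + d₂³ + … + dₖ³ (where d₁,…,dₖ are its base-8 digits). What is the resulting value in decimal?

307

115 = (1,6,3)_8 → 1³ + 6³ + 3³ = 1 + 216 + 27 = 244
244 = (3,6,4)_8 → 3³ + 6³ + 4³ = 27 + 216 + 64 = 307
307 = (4,6,3)_8 → 4³ + 6³ + 3³ = 64 + 216 + 27 = 307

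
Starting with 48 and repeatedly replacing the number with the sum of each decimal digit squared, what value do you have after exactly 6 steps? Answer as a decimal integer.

48 → 4² + 8² = 80
80 → 8² + 0² = 64
64 → 6² + 4² = 52
52 → 5² + 2² = 29
29 → 2² + 9² = 85
85 → 8² + 5² = 89

89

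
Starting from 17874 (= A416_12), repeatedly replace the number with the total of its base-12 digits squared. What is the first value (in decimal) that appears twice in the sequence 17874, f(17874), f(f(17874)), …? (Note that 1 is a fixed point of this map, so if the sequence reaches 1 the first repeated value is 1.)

5

17874 = (10,4,1,6)_12 → 10² + 4² + 1² + 6² = 153
153 = (1,0,9)_12 → 1² + 0² + 9² = 82
82 = (6,10)_12 → 6² + 10² = 136
136 = (11,4)_12 → 11² + 4² = 137
137 = (11,5)_12 → 11² + 5² = 146
146 = (1,0,2)_12 → 1² + 0² + 2² = 5
5 = (5)_12 → 5² = 25
25 = (2,1)_12 → 2² + 1² = 5  — 5 already appeared earlier.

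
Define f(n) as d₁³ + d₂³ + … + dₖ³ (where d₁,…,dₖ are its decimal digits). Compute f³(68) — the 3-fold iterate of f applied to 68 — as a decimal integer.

755

68 → 728
728 → 863
863 → 755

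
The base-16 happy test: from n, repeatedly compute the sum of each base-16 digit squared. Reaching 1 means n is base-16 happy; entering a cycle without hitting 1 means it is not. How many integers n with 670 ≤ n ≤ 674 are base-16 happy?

2

670: 670 → 281 → 83 → 34 → 8 → 64 → 16 → 1  (reaches 1)
671: 671 → 310 → 46 → 200 → 208 → 169 → 181 → 146 → 85 → 50 → 13 → 169  (repeats 169)
672: 672 → 104 → 100 → 52 → 25 → 82 → 29 → 170 → 200 → 208 → 169 → 181 → 146 → 85 → 50 → 13 → 169  (repeats 169)
673: 673 → 105 → 117 → 74 → 116 → 65 → 17 → 2 → 4 → 16 → 1  (reaches 1)
674: 674 → 108 → 180 → 137 → 145 → 82 → 29 → 170 → 200 → 208 → 169 → 181 → 146 → 85 → 50 → 13 → 169  (repeats 169)
base-16 happy: 670, 673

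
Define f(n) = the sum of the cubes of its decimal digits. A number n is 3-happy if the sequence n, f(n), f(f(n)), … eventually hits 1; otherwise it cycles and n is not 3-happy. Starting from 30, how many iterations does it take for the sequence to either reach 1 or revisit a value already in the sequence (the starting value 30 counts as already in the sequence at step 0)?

4

30 → 3³ + 0³ = 27 + 0 = 27
27 → 2³ + 7³ = 8 + 343 = 351
351 → 3³ + 5³ + 1³ = 27 + 125 + 1 = 153
153 → 1³ + 5³ + 3³ = 1 + 125 + 27 = 153  — 153 repeats.
That took 4 steps.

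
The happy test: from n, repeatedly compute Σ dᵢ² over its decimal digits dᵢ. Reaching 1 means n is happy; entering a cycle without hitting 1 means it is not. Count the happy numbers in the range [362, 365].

362: 362 → 49 → 97 → 130 → 10 → 1  — happy
363: 363 → 54 → 41 → 17 → 50 → 25 → 29 → 85 → 89 → 145 → 42 → 20 → 4 → 16 → 37 → 58 → 89  — not happy
364: 364 → 61 → 37 → 58 → 89 → 145 → 42 → 20 → 4 → 16 → 37  — not happy
365: 365 → 70 → 49 → 97 → 130 → 10 → 1  — happy
happy: 362, 365

2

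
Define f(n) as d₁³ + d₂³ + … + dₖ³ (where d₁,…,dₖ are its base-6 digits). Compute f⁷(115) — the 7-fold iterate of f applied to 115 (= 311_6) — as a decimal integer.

27

115 = (3,1,1)_6 → 3³ + 1³ + 1³ = 27 + 1 + 1 = 29
29 = (4,5)_6 → 4³ + 5³ = 64 + 125 = 189
189 = (5,1,3)_6 → 5³ + 1³ + 3³ = 125 + 1 + 27 = 153
153 = (4,1,3)_6 → 4³ + 1³ + 3³ = 64 + 1 + 27 = 92
92 = (2,3,2)_6 → 2³ + 3³ + 2³ = 8 + 27 + 8 = 43
43 = (1,1,1)_6 → 1³ + 1³ + 1³ = 1 + 1 + 1 = 3
3 = (3)_6 → 3³ = 27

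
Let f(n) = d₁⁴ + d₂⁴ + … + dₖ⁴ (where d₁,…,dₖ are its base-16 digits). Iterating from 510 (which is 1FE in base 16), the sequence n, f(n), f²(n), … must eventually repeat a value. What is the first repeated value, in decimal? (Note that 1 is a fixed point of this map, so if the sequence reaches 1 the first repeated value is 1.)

1

510 = (1,15,14)_16 → 1⁴ + 15⁴ + 14⁴ = 1 + 50625 + 38416 = 89042
89042 = (1,5,11,13,2)_16 → 1⁴ + 5⁴ + 11⁴ + 13⁴ + 2⁴ = 1 + 625 + 14641 + 28561 + 16 = 43844
43844 = (10,11,4,4)_16 → 10⁴ + 11⁴ + 4⁴ + 4⁴ = 10000 + 14641 + 256 + 256 = 25153
25153 = (6,2,4,1)_16 → 6⁴ + 2⁴ + 4⁴ + 1⁴ = 1296 + 16 + 256 + 1 = 1569
1569 = (6,2,1)_16 → 6⁴ + 2⁴ + 1⁴ = 1296 + 16 + 1 = 1313
1313 = (5,2,1)_16 → 5⁴ + 2⁴ + 1⁴ = 625 + 16 + 1 = 642
642 = (2,8,2)_16 → 2⁴ + 8⁴ + 2⁴ = 16 + 4096 + 16 = 4128
4128 = (1,0,2,0)_16 → 1⁴ + 0⁴ + 2⁴ + 0⁴ = 1 + 0 + 16 + 0 = 17
17 = (1,1)_16 → 1⁴ + 1⁴ = 1 + 1 = 2
2 = (2)_16 → 2⁴ = 16
16 = (1,0)_16 → 1⁴ + 0⁴ = 1 + 0 = 1  — reached the fixed point 1.
1 → 1, so 1 is the first repeated value.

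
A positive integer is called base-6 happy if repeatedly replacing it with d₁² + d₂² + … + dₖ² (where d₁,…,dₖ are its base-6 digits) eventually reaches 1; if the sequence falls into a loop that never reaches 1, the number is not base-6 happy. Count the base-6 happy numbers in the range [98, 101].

98: 98 → 24 → 16 → 20 → 13 → 5 → 25 → 17 → 29 → 41 → 26 → 20  (repeats 20)
99: 99 → 29 → 41 → 26 → 20 → 13 → 5 → 25 → 17 → 29  (repeats 29)
100: 100 → 36 → 1  (reaches 1)
101: 101 → 45 → 11 → 26 → 20 → 13 → 5 → 25 → 17 → 29 → 41 → 26  (repeats 26)
base-6 happy: 100

1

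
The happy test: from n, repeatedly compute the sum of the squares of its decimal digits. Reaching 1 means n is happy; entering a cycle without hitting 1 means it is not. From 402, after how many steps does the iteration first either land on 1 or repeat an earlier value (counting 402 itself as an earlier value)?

9

402 → 4² + 0² + 2² = 16 + 0 + 4 = 20
20 → 2² + 0² = 4 + 0 = 4
4 → 4² = 16
16 → 1² + 6² = 1 + 36 = 37
37 → 3² + 7² = 9 + 49 = 58
58 → 5² + 8² = 25 + 64 = 89
89 → 8² + 9² = 64 + 81 = 145
145 → 1² + 4² + 5² = 1 + 16 + 25 = 42
42 → 4² + 2² = 16 + 4 = 20  — 20 repeats.
That took 9 steps.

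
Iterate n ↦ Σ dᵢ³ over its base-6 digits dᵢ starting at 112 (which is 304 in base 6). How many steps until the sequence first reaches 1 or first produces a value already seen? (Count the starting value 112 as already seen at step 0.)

3

112 = (3,0,4)_6 → 3³ + 0³ + 4³ = 91
91 = (2,3,1)_6 → 2³ + 3³ + 1³ = 36
36 = (1,0,0)_6 → 1³ + 0³ + 0³ = 1  — reached 1.
That took 3 steps.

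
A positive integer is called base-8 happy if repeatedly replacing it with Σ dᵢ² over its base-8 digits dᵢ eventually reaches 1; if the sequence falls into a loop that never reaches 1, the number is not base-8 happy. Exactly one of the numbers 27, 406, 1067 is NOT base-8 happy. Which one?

1067

27: 27 → 18 → 8 → 1  — reaches 1 (base-8 happy)
406: 406 → 76 → 18 → 8 → 1  — reaches 1 (base-8 happy)
1067: 1067 → 38 → 52 → 52  — repeats 52 (not base-8 happy)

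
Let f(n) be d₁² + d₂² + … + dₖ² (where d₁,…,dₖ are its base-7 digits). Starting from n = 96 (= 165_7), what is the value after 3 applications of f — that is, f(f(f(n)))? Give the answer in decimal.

34

96 = (1,6,5)_7 → 1² + 6² + 5² = 62
62 = (1,1,6)_7 → 1² + 1² + 6² = 38
38 = (5,3)_7 → 5² + 3² = 34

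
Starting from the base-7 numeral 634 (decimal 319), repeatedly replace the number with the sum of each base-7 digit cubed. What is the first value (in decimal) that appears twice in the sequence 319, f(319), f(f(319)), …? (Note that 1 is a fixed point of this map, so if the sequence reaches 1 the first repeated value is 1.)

319 = (6,3,4)_7 → 6³ + 3³ + 4³ = 307
307 = (6,1,6)_7 → 6³ + 1³ + 6³ = 433
433 = (1,1,5,6)_7 → 1³ + 1³ + 5³ + 6³ = 343
343 = (1,0,0,0)_7 → 1³ + 0³ + 0³ + 0³ = 1  — reached the fixed point 1.
1 → 1, so 1 is the first repeated value.

1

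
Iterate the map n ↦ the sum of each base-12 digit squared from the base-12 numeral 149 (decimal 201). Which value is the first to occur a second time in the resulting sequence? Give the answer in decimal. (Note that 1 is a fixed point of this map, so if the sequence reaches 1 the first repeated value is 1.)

25

201 = (1,4,9)_12 → 1² + 4² + 9² = 1 + 16 + 81 = 98
98 = (8,2)_12 → 8² + 2² = 64 + 4 = 68
68 = (5,8)_12 → 5² + 8² = 25 + 64 = 89
89 = (7,5)_12 → 7² + 5² = 49 + 25 = 74
74 = (6,2)_12 → 6² + 2² = 36 + 4 = 40
40 = (3,4)_12 → 3² + 4² = 9 + 16 = 25
25 = (2,1)_12 → 2² + 1² = 4 + 1 = 5
5 = (5)_12 → 5² = 25  — 25 already appeared earlier.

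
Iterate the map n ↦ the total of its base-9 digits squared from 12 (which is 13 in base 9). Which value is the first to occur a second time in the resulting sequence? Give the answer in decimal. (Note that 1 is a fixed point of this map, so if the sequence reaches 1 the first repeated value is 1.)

50

12 = (1,3)_9 → 10
10 = (1,1)_9 → 2
2 = (2)_9 → 4
4 = (4)_9 → 16
16 = (1,7)_9 → 50
50 = (5,5)_9 → 50  — 50 already appeared earlier.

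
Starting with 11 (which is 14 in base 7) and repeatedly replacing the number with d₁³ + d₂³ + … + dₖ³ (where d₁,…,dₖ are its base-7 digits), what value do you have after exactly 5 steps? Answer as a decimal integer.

11 = (1,4)_7 → 65
65 = (1,2,2)_7 → 17
17 = (2,3)_7 → 35
35 = (5,0)_7 → 125
125 = (2,3,6)_7 → 251

251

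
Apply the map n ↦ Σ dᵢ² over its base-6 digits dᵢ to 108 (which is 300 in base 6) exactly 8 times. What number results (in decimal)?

108 = (3,0,0)_6 → 9
9 = (1,3)_6 → 10
10 = (1,4)_6 → 17
17 = (2,5)_6 → 29
29 = (4,5)_6 → 41
41 = (1,0,5)_6 → 26
26 = (4,2)_6 → 20
20 = (3,2)_6 → 13

13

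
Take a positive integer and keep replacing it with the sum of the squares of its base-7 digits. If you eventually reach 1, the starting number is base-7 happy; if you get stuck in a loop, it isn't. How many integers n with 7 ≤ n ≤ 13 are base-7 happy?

7: 7 → 1  — base-7 happy
8: 8 → 2 → 4 → 16 → 8  — not base-7 happy
9: 9 → 5 → 25 → 25  — not base-7 happy
10: 10 → 10  — not base-7 happy
11: 11 → 17 → 13 → 37 → 29 → 17  — not base-7 happy
12: 12 → 26 → 34 → 52 → 10 → 10  — not base-7 happy
13: 13 → 37 → 29 → 17 → 13  — not base-7 happy
base-7 happy: 7

1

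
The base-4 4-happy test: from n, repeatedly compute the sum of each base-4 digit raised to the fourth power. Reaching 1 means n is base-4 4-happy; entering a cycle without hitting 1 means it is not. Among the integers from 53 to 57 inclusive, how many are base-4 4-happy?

3

53: 53 → 83 → 83  — not base-4 4-happy
54: 54 → 98 → 33 → 17 → 2 → 16 → 1  — base-4 4-happy
55: 55 → 163 → 113 → 83 → 83  — not base-4 4-happy
56: 56 → 97 → 18 → 17 → 2 → 16 → 1  — base-4 4-happy
57: 57 → 98 → 33 → 17 → 2 → 16 → 1  — base-4 4-happy
base-4 4-happy: 54, 56, 57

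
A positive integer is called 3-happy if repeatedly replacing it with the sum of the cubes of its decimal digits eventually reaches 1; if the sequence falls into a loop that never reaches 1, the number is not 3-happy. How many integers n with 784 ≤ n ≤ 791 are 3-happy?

1

784: 784 → 919 → 1459 → 919  — not 3-happy
785: 785 → 980 → 1241 → 74 → 407 → 407  — not 3-happy
786: 786 → 1071 → 345 → 216 → 225 → 141 → 66 → 432 → 99 → 1458 → 702 → 351 → 153 → 153  — not 3-happy
787: 787 → 1198 → 1243 → 100 → 1  — 3-happy
788: 788 → 1367 → 587 → 980 → 1241 → 74 → 407 → 407  — not 3-happy
789: 789 → 1584 → 702 → 351 → 153 → 153  — not 3-happy
790: 790 → 1072 → 352 → 160 → 217 → 352  — not 3-happy
791: 791 → 1073 → 371 → 371  — not 3-happy
3-happy: 787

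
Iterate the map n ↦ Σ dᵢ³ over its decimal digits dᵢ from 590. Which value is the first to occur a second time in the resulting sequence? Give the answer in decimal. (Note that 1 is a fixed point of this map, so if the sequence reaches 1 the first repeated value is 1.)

590 → 854
854 → 701
701 → 344
344 → 155
155 → 251
251 → 134
134 → 92
92 → 737
737 → 713
713 → 371
371 → 371  — 371 already appeared earlier.

371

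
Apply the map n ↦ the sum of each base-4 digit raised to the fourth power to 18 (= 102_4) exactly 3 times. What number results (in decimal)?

18 = (1,0,2)_4 → 1⁴ + 0⁴ + 2⁴ = 17
17 = (1,0,1)_4 → 1⁴ + 0⁴ + 1⁴ = 2
2 = (2)_4 → 2⁴ = 16

16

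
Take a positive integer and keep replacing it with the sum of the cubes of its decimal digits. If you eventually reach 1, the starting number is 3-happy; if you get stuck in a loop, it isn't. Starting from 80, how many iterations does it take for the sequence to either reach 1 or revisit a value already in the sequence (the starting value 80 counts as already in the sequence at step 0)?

7

80 → 8³ + 0³ = 512
512 → 5³ + 1³ + 2³ = 134
134 → 1³ + 3³ + 4³ = 92
92 → 9³ + 2³ = 737
737 → 7³ + 3³ + 7³ = 713
713 → 7³ + 1³ + 3³ = 371
371 → 3³ + 7³ + 1³ = 371  — 371 repeats.
That took 7 steps.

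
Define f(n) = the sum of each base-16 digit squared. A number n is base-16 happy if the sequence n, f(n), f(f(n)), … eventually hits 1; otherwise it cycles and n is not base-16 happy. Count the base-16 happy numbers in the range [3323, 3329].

3323: 3323 → 490 → 297 → 86 → 61 → 178 → 125 → 218 → 269 → 170 → 200 → 208 → 169 → 181 → 146 → 85 → 50 → 13 → 169  (repeats 169)
3324: 3324 → 513 → 5 → 25 → 82 → 29 → 170 → 200 → 208 → 169 → 181 → 146 → 85 → 50 → 13 → 169  (repeats 169)
3325: 3325 → 538 → 105 → 117 → 74 → 116 → 65 → 17 → 2 → 4 → 16 → 1  (reaches 1)
3326: 3326 → 565 → 38 → 40 → 68 → 32 → 4 → 16 → 1  (reaches 1)
3327: 3327 → 594 → 33 → 5 → 25 → 82 → 29 → 170 → 200 → 208 → 169 → 181 → 146 → 85 → 50 → 13 → 169  (repeats 169)
3328: 3328 → 169 → 181 → 146 → 85 → 50 → 13 → 169  (repeats 169)
3329: 3329 → 170 → 200 → 208 → 169 → 181 → 146 → 85 → 50 → 13 → 169  (repeats 169)
base-16 happy: 3325, 3326

2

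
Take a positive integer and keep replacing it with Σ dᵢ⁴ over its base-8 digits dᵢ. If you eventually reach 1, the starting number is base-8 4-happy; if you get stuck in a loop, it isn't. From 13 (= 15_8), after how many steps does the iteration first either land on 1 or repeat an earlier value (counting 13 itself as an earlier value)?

13 = (1,5)_8 → 1⁴ + 5⁴ = 1 + 625 = 626
626 = (1,1,6,2)_8 → 1⁴ + 1⁴ + 6⁴ + 2⁴ = 1 + 1 + 1296 + 16 = 1314
1314 = (2,4,4,2)_8 → 2⁴ + 4⁴ + 4⁴ + 2⁴ = 16 + 256 + 256 + 16 = 544
544 = (1,0,4,0)_8 → 1⁴ + 0⁴ + 4⁴ + 0⁴ = 1 + 0 + 256 + 0 = 257
257 = (4,0,1)_8 → 4⁴ + 0⁴ + 1⁴ = 256 + 0 + 1 = 257  — 257 repeats.
That took 5 steps.

5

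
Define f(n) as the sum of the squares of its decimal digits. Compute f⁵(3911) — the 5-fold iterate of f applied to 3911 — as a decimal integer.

3911 → 3² + 9² + 1² + 1² = 92
92 → 9² + 2² = 85
85 → 8² + 5² = 89
89 → 8² + 9² = 145
145 → 1² + 4² + 5² = 42

42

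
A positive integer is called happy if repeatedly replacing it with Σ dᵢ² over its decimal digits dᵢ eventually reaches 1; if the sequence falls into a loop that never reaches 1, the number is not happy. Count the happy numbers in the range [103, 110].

103: 103 → 10 → 1  (reaches 1)
104: 104 → 17 → 50 → 25 → 29 → 85 → 89 → 145 → 42 → 20 → 4 → 16 → 37 → 58 → 89  (repeats 89)
105: 105 → 26 → 40 → 16 → 37 → 58 → 89 → 145 → 42 → 20 → 4 → 16  (repeats 16)
106: 106 → 37 → 58 → 89 → 145 → 42 → 20 → 4 → 16 → 37  (repeats 37)
107: 107 → 50 → 25 → 29 → 85 → 89 → 145 → 42 → 20 → 4 → 16 → 37 → 58 → 89  (repeats 89)
108: 108 → 65 → 61 → 37 → 58 → 89 → 145 → 42 → 20 → 4 → 16 → 37  (repeats 37)
109: 109 → 82 → 68 → 100 → 1  (reaches 1)
110: 110 → 2 → 4 → 16 → 37 → 58 → 89 → 145 → 42 → 20 → 4  (repeats 4)
happy: 103, 109

2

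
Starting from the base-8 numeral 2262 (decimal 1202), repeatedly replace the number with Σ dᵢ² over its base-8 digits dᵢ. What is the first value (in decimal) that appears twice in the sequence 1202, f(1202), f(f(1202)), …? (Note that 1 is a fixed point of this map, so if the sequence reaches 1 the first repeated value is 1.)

16

1202 = (2,2,6,2)_8 → 2² + 2² + 6² + 2² = 4 + 4 + 36 + 4 = 48
48 = (6,0)_8 → 6² + 0² = 36 + 0 = 36
36 = (4,4)_8 → 4² + 4² = 16 + 16 = 32
32 = (4,0)_8 → 4² + 0² = 16 + 0 = 16
16 = (2,0)_8 → 2² + 0² = 4 + 0 = 4
4 = (4)_8 → 4² = 16  — 16 already appeared earlier.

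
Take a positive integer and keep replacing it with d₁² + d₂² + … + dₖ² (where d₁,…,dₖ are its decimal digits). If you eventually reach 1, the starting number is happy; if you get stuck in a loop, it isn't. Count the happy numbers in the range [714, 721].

1

714: 714 → 66 → 72 → 53 → 34 → 25 → 29 → 85 → 89 → 145 → 42 → 20 → 4 → 16 → 37 → 58 → 89  (repeats 89)
715: 715 → 75 → 74 → 65 → 61 → 37 → 58 → 89 → 145 → 42 → 20 → 4 → 16 → 37  (repeats 37)
716: 716 → 86 → 100 → 1  (reaches 1)
717: 717 → 99 → 162 → 41 → 17 → 50 → 25 → 29 → 85 → 89 → 145 → 42 → 20 → 4 → 16 → 37 → 58 → 89  (repeats 89)
718: 718 → 114 → 18 → 65 → 61 → 37 → 58 → 89 → 145 → 42 → 20 → 4 → 16 → 37  (repeats 37)
719: 719 → 131 → 11 → 2 → 4 → 16 → 37 → 58 → 89 → 145 → 42 → 20 → 4  (repeats 4)
720: 720 → 53 → 34 → 25 → 29 → 85 → 89 → 145 → 42 → 20 → 4 → 16 → 37 → 58 → 89  (repeats 89)
721: 721 → 54 → 41 → 17 → 50 → 25 → 29 → 85 → 89 → 145 → 42 → 20 → 4 → 16 → 37 → 58 → 89  (repeats 89)
happy: 716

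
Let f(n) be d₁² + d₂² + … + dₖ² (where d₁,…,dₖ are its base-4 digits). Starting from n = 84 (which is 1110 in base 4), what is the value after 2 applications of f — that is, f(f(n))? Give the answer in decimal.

84 = (1,1,1,0)_4 → 3
3 = (3)_4 → 9

9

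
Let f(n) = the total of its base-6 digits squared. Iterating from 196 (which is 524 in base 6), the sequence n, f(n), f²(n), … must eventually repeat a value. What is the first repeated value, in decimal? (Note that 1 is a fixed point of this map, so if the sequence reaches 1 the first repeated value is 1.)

26

196 = (5,2,4)_6 → 5² + 2² + 4² = 45
45 = (1,1,3)_6 → 1² + 1² + 3² = 11
11 = (1,5)_6 → 1² + 5² = 26
26 = (4,2)_6 → 4² + 2² = 20
20 = (3,2)_6 → 3² + 2² = 13
13 = (2,1)_6 → 2² + 1² = 5
5 = (5)_6 → 5² = 25
25 = (4,1)_6 → 4² + 1² = 17
17 = (2,5)_6 → 2² + 5² = 29
29 = (4,5)_6 → 4² + 5² = 41
41 = (1,0,5)_6 → 1² + 0² + 5² = 26  — 26 already appeared earlier.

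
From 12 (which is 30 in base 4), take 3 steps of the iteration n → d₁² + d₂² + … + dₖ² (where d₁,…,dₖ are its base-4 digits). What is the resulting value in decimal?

2

12 = (3,0)_4 → 3² + 0² = 9
9 = (2,1)_4 → 2² + 1² = 5
5 = (1,1)_4 → 1² + 1² = 2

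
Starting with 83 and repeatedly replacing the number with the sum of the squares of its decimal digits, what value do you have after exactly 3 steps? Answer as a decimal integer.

83 → 8² + 3² = 73
73 → 7² + 3² = 58
58 → 5² + 8² = 89

89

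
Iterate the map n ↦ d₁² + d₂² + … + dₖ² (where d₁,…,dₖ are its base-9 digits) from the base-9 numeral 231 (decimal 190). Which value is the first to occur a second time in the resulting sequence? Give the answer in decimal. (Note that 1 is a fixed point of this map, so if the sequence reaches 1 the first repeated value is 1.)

68

190 = (2,3,1)_9 → 14
14 = (1,5)_9 → 26
26 = (2,8)_9 → 68
68 = (7,5)_9 → 74
74 = (8,2)_9 → 68  — 68 already appeared earlier.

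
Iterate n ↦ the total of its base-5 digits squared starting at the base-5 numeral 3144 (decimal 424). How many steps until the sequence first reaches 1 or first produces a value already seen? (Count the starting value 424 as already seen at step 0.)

7

424 = (3,1,4,4)_5 → 3² + 1² + 4² + 4² = 9 + 1 + 16 + 16 = 42
42 = (1,3,2)_5 → 1² + 3² + 2² = 1 + 9 + 4 = 14
14 = (2,4)_5 → 2² + 4² = 4 + 16 = 20
20 = (4,0)_5 → 4² + 0² = 16 + 0 = 16
16 = (3,1)_5 → 3² + 1² = 9 + 1 = 10
10 = (2,0)_5 → 2² + 0² = 4 + 0 = 4
4 = (4)_5 → 4² = 16  — 16 repeats.
That took 7 steps.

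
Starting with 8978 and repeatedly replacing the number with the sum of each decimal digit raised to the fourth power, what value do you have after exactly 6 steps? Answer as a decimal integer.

13747

8978 → 8⁴ + 9⁴ + 7⁴ + 8⁴ = 17154
17154 → 1⁴ + 7⁴ + 1⁴ + 5⁴ + 4⁴ = 3284
3284 → 3⁴ + 2⁴ + 8⁴ + 4⁴ = 4449
4449 → 4⁴ + 4⁴ + 4⁴ + 9⁴ = 7329
7329 → 7⁴ + 3⁴ + 2⁴ + 9⁴ = 9059
9059 → 9⁴ + 0⁴ + 5⁴ + 9⁴ = 13747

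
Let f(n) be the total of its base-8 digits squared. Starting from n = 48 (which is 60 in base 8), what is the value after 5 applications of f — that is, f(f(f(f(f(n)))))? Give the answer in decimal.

48 = (6,0)_8 → 6² + 0² = 36 + 0 = 36
36 = (4,4)_8 → 4² + 4² = 16 + 16 = 32
32 = (4,0)_8 → 4² + 0² = 16 + 0 = 16
16 = (2,0)_8 → 2² + 0² = 4 + 0 = 4
4 = (4)_8 → 4² = 16

16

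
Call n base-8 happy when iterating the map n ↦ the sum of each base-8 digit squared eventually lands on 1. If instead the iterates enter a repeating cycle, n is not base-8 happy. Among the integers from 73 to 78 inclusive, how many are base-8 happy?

73: 73 → 3 → 9 → 2 → 4 → 16 → 4  — not base-8 happy
74: 74 → 6 → 36 → 32 → 16 → 4 → 16  — not base-8 happy
75: 75 → 11 → 10 → 5 → 25 → 10  — not base-8 happy
76: 76 → 18 → 8 → 1  — base-8 happy
77: 77 → 27 → 18 → 8 → 1  — base-8 happy
78: 78 → 38 → 52 → 52  — not base-8 happy
base-8 happy: 76, 77

2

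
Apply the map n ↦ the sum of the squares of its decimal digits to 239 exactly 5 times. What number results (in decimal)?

239 → 2² + 3² + 9² = 4 + 9 + 81 = 94
94 → 9² + 4² = 81 + 16 = 97
97 → 9² + 7² = 81 + 49 = 130
130 → 1² + 3² + 0² = 1 + 9 + 0 = 10
10 → 1² + 0² = 1 + 0 = 1

1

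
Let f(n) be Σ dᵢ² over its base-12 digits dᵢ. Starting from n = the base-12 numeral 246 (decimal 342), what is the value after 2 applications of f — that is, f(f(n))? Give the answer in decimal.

80

342 = (2,4,6)_12 → 2² + 4² + 6² = 56
56 = (4,8)_12 → 4² + 8² = 80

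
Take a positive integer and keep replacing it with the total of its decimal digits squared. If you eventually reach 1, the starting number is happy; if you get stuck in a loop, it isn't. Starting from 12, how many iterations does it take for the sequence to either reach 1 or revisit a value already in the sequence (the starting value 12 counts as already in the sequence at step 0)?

12 → 1² + 2² = 1 + 4 = 5
5 → 5² = 25
25 → 2² + 5² = 4 + 25 = 29
29 → 2² + 9² = 4 + 81 = 85
85 → 8² + 5² = 64 + 25 = 89
89 → 8² + 9² = 64 + 81 = 145
145 → 1² + 4² + 5² = 1 + 16 + 25 = 42
42 → 4² + 2² = 16 + 4 = 20
20 → 2² + 0² = 4 + 0 = 4
4 → 4² = 16
16 → 1² + 6² = 1 + 36 = 37
37 → 3² + 7² = 9 + 49 = 58
58 → 5² + 8² = 25 + 64 = 89  — 89 repeats.
That took 13 steps.

13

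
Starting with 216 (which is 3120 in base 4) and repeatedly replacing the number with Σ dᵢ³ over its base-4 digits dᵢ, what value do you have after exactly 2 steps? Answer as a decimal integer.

216 = (3,1,2,0)_4 → 3³ + 1³ + 2³ + 0³ = 27 + 1 + 8 + 0 = 36
36 = (2,1,0)_4 → 2³ + 1³ + 0³ = 8 + 1 + 0 = 9

9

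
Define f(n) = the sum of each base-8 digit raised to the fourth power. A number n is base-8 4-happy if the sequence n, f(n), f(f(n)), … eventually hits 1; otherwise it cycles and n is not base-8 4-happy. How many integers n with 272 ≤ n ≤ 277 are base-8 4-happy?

272: 272 → 272  — not base-8 4-happy
273: 273 → 273  — not base-8 4-happy
274: 274 → 288 → 512 → 1  — base-8 4-happy
275: 275 → 353 → 882 → 1938 → 1409 → 1313 → 529 → 18 → 32 → 256 → 256  — not base-8 4-happy
276: 276 → 528 → 17 → 17  — not base-8 4-happy
277: 277 → 897 → 1298 → 304 → 1552 → 97 → 258 → 272 → 272  — not base-8 4-happy
base-8 4-happy: 274

1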